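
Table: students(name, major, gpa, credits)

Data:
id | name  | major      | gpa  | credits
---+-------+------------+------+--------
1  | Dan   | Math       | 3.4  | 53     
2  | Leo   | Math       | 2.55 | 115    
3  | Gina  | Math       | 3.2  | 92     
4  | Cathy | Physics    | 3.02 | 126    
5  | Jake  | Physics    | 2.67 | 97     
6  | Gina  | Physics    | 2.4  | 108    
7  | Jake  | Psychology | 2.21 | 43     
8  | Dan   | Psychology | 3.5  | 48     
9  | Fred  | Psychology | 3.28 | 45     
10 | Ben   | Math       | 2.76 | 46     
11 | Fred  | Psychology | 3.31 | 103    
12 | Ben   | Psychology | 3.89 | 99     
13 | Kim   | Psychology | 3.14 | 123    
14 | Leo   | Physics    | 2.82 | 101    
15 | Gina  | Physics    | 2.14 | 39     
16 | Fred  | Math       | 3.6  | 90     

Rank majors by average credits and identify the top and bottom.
SELECT major, AVG(credits)
FROM students
GROUP BY major
ORDER BY AVG(credits)

All groups:
  Psychology: 76.83
  Math: 79.20
  Physics: 94.20

Highest: Physics (94.20)
Lowest: Psychology (76.83)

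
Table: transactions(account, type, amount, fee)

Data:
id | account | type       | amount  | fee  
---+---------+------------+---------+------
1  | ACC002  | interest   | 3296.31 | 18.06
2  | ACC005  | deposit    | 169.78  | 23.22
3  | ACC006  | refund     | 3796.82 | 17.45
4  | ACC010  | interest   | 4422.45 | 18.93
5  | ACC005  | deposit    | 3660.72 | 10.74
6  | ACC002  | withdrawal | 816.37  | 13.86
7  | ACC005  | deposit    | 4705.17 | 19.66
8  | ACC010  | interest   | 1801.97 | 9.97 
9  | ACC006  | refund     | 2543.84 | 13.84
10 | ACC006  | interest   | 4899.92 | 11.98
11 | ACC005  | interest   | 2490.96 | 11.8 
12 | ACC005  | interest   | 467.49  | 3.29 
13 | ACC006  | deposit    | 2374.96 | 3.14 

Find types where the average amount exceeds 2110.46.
SELECT type, AVG(amount)
FROM transactions
GROUP BY type
HAVING AVG(amount) > 2110.46

Result:
  deposit: avg=2727.66
  interest: avg=2896.52
  refund: avg=3170.33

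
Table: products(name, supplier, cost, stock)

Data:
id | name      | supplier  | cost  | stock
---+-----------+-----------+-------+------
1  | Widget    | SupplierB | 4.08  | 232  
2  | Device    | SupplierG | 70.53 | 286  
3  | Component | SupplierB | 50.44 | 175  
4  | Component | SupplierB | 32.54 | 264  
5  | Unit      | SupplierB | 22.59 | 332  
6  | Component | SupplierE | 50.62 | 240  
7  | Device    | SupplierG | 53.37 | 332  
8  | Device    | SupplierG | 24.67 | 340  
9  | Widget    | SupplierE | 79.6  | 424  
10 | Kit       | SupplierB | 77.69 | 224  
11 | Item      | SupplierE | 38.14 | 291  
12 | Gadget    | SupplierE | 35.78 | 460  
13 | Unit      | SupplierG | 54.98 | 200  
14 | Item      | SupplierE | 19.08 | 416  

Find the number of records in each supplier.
SELECT supplier, COUNT(*) as count
FROM products
GROUP BY supplier

Result:
  SupplierB: 5
  SupplierE: 5
  SupplierG: 4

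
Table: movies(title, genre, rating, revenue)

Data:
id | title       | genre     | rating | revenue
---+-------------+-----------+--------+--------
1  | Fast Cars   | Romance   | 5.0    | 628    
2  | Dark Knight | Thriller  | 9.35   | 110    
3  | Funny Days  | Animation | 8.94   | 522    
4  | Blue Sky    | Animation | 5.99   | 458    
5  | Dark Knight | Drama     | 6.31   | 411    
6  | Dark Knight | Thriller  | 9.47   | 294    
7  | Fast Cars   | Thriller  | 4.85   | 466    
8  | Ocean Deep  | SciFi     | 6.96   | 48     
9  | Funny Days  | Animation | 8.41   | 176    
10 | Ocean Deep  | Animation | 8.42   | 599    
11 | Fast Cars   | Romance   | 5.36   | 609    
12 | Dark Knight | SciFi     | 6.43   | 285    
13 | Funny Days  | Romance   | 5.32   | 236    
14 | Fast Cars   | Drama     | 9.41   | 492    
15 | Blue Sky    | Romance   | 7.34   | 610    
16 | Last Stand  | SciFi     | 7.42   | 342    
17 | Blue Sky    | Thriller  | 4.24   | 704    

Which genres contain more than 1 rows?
SELECT genre, COUNT(*) as cnt
FROM movies
GROUP BY genre
HAVING COUNT(*) > 1

Result:
  Animation: 4
  Drama: 2
  Romance: 4
  SciFi: 3
  Thriller: 4

Note: HAVING filters groups after aggregation, WHERE filters rows before.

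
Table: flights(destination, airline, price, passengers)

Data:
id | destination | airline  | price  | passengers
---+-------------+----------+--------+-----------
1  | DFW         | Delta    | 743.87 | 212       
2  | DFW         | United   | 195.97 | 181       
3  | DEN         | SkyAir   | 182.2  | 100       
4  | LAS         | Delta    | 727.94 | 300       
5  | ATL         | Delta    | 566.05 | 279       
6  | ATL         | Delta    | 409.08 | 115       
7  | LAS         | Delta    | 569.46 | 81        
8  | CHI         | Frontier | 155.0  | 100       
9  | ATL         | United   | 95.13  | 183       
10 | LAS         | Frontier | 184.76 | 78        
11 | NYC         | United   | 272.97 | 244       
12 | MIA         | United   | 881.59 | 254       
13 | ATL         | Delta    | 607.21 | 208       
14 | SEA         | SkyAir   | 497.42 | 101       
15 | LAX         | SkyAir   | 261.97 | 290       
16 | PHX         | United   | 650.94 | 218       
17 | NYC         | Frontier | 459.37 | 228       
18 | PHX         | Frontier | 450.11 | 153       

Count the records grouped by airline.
SELECT airline, COUNT(*) as count
FROM flights
GROUP BY airline

Result:
  Delta: 6
  Frontier: 4
  SkyAir: 3
  United: 5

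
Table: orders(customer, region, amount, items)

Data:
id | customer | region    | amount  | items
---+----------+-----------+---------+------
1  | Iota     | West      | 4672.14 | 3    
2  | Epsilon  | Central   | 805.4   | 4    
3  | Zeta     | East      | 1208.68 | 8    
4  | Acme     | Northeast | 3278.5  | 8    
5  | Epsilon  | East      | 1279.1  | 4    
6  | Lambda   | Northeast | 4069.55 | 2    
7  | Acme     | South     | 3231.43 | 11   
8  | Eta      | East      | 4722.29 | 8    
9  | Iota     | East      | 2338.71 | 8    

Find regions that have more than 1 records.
SELECT region, COUNT(*) as cnt
FROM orders
GROUP BY region
HAVING COUNT(*) > 1

Result:
  East: 4
  Northeast: 2

Note: HAVING filters groups after aggregation, WHERE filters rows before.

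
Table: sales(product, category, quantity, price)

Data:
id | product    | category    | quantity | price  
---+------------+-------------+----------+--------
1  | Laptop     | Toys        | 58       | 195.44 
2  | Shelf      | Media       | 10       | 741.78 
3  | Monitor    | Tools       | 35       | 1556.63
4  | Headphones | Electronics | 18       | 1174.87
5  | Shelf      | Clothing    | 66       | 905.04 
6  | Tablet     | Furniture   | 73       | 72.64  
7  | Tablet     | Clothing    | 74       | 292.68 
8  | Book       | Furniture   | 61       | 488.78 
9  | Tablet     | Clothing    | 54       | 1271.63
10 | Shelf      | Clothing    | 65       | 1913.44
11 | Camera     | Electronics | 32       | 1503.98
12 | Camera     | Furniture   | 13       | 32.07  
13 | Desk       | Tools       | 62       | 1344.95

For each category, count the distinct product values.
SELECT category, COUNT(DISTINCT product)
FROM sales
GROUP BY category

Result:
  Clothing: 2 distinct
  Electronics: 2 distinct
  Furniture: 3 distinct
  Media: 1 distinct
  Tools: 2 distinct
  Toys: 1 distinct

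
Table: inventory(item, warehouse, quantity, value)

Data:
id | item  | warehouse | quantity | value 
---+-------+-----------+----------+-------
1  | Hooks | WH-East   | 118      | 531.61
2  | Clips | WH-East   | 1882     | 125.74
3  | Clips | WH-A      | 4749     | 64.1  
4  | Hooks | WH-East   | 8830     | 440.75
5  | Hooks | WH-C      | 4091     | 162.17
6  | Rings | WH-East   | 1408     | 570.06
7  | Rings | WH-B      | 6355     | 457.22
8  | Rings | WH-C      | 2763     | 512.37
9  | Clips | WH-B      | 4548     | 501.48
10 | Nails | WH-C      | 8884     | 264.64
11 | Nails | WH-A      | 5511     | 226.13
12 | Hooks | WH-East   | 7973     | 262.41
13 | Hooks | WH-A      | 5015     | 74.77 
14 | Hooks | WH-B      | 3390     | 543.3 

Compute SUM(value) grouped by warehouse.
SELECT warehouse, SUM(value) as result
FROM inventory
GROUP BY warehouse

Result:
  WH-A: 365.00
  WH-B: 1502.00
  WH-C: 939.18
  WH-East: 1930.57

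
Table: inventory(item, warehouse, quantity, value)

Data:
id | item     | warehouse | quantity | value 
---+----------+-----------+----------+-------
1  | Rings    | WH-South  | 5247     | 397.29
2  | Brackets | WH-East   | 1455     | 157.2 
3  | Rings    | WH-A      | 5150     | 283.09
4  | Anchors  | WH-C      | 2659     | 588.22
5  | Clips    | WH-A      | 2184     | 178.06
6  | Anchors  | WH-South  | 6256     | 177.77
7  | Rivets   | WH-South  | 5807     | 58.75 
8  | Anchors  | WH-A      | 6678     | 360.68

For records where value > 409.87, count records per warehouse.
SELECT warehouse, COUNT(*)
FROM inventory
WHERE value > 409.87
GROUP BY warehouse

Note: WHERE filters rows before grouping.

Result:
  WH-C: 1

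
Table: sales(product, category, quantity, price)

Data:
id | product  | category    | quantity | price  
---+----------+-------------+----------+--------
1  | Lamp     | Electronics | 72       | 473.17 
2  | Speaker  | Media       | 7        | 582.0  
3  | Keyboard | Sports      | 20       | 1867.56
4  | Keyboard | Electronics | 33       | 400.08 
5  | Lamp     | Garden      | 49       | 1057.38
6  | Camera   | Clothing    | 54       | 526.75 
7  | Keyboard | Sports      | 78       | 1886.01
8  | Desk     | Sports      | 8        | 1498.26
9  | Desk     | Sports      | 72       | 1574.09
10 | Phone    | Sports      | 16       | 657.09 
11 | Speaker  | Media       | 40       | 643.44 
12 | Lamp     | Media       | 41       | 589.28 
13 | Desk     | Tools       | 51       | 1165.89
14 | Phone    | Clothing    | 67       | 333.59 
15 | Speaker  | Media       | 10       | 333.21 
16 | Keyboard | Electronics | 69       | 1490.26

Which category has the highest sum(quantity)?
SELECT category, SUM(quantity) as val
FROM sales
GROUP BY category
ORDER BY val DESC
LIMIT 1

Result: Sports with sum(quantity) = 194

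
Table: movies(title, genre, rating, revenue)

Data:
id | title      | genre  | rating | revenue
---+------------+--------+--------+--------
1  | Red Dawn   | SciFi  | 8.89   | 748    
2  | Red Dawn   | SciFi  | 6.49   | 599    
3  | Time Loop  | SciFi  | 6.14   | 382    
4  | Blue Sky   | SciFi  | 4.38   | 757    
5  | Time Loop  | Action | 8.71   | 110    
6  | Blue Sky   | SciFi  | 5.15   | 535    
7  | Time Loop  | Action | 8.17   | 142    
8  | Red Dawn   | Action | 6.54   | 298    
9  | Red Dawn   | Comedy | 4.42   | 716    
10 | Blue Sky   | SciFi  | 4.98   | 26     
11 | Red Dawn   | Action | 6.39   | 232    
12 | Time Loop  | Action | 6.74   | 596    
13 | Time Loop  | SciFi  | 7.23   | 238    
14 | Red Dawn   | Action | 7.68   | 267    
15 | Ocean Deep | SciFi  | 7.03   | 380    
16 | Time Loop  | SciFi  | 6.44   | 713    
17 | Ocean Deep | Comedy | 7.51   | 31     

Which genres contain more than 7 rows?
SELECT genre, COUNT(*) as cnt
FROM movies
GROUP BY genre
HAVING COUNT(*) > 7

Result:
  SciFi: 9

Note: HAVING filters groups after aggregation, WHERE filters rows before.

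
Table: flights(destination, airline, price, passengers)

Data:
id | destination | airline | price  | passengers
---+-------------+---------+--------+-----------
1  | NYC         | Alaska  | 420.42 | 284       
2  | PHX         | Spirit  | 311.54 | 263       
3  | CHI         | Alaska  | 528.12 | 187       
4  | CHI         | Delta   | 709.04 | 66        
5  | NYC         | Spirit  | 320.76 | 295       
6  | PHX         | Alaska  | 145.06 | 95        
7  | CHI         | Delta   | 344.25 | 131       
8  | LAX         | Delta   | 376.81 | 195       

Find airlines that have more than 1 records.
SELECT airline, COUNT(*) as cnt
FROM flights
GROUP BY airline
HAVING COUNT(*) > 1

Result:
  Alaska: 3
  Delta: 3
  Spirit: 2

Note: HAVING filters groups after aggregation, WHERE filters rows before.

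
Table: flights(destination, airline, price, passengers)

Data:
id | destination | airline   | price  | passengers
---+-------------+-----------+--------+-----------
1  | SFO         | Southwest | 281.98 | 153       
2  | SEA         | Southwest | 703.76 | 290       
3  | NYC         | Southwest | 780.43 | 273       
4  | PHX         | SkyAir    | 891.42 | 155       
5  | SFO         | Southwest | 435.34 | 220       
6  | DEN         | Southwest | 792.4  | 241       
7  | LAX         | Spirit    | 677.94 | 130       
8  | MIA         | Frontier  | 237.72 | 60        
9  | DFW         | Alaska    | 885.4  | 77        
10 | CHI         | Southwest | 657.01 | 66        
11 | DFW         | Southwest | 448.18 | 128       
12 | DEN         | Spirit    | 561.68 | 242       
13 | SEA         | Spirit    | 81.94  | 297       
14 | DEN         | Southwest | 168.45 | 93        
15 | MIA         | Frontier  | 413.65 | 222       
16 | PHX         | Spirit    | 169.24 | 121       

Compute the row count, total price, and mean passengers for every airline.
SELECT airline,
       COUNT(*) as cnt,
       SUM(price) as total_price,
       AVG(passengers) as avg_passengers
FROM flights
GROUP BY airline

Result:
  Alaska: 1 records, 885.40 total price, 77.00 avg passengers
  Frontier: 2 records, 651.37 total price, 141.00 avg passengers
  SkyAir: 1 records, 891.42 total price, 155.00 avg passengers
  Southwest: 8 records, 4267.55 total price, 183.00 avg passengers
  Spirit: 4 records, 1490.80 total price, 197.50 avg passengers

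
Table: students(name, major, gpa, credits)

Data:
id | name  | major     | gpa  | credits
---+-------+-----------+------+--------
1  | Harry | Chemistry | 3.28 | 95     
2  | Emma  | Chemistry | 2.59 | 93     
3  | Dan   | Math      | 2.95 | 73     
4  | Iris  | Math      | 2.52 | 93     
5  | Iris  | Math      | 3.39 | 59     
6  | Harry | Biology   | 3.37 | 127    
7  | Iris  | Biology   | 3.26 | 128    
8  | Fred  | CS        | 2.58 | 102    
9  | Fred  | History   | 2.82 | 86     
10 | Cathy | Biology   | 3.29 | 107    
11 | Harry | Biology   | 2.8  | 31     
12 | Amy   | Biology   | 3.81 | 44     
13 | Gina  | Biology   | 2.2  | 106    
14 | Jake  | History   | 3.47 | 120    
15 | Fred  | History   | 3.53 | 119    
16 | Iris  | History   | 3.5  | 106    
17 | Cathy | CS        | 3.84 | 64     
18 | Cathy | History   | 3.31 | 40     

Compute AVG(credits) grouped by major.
SELECT major, AVG(credits) as result
FROM students
GROUP BY major

Result:
  Biology: 90.50
  CS: 83.00
  Chemistry: 94.00
  History: 94.20
  Math: 75.00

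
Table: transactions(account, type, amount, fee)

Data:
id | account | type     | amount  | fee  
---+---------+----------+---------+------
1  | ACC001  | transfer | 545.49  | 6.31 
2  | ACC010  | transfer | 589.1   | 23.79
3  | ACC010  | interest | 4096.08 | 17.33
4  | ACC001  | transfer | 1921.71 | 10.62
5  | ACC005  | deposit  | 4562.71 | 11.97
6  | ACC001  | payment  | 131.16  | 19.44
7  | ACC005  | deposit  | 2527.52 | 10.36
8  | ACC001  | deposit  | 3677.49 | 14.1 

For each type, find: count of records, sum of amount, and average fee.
SELECT type,
       COUNT(*) as cnt,
       SUM(amount) as total_amount,
       AVG(fee) as avg_fee
FROM transactions
GROUP BY type

Result:
  deposit: 3 records, 10767.72 total amount, 12.14 avg fee
  interest: 1 records, 4096.08 total amount, 17.33 avg fee
  payment: 1 records, 131.16 total amount, 19.44 avg fee
  transfer: 3 records, 3056.30 total amount, 13.57 avg fee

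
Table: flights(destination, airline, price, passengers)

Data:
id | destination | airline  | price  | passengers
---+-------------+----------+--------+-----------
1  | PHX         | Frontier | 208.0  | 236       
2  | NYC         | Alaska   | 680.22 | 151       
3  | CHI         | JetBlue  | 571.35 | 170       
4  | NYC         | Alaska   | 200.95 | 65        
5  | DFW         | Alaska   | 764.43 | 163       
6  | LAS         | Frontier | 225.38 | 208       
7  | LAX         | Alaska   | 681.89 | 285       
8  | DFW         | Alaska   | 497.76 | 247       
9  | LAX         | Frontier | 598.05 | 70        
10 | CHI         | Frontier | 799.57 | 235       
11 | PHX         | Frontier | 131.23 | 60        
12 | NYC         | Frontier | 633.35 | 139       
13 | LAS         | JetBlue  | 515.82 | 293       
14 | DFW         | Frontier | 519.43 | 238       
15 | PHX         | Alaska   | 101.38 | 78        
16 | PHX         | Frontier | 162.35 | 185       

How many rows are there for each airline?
SELECT airline, COUNT(*) as count
FROM flights
GROUP BY airline

Result:
  Alaska: 6
  Frontier: 8
  JetBlue: 2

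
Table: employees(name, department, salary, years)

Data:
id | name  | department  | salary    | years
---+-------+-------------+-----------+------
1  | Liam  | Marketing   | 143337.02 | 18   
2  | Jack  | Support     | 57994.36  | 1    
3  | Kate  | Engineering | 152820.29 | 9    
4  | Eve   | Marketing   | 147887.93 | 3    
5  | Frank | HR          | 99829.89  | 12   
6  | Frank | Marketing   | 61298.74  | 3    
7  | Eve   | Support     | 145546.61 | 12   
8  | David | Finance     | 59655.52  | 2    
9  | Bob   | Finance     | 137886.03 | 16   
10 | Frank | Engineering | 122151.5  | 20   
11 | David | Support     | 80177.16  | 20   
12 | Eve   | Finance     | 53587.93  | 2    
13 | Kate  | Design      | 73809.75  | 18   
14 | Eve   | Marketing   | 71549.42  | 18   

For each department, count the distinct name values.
SELECT department, COUNT(DISTINCT name)
FROM employees
GROUP BY department

Result:
  Design: 1 distinct
  Engineering: 2 distinct
  Finance: 3 distinct
  HR: 1 distinct
  Marketing: 3 distinct
  Support: 3 distinct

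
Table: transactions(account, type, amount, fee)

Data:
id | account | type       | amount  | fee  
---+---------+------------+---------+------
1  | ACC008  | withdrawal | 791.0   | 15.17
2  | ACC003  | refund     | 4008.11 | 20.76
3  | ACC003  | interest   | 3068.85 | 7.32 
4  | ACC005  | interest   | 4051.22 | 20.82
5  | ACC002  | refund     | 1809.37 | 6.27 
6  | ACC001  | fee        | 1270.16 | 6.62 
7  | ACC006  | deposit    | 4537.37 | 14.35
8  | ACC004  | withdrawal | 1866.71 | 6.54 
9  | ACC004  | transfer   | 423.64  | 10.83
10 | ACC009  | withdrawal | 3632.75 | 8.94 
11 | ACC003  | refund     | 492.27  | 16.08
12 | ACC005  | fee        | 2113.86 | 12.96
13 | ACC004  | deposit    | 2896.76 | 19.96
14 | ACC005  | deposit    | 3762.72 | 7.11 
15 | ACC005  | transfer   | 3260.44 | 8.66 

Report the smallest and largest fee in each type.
SELECT type, MIN(fee), MAX(fee)
FROM transactions
GROUP BY type

Result:
  deposit: min=7.11, max=19.96
  fee: min=6.62, max=12.96
  interest: min=7.32, max=20.82
  refund: min=6.27, max=20.76
  transfer: min=8.66, max=10.83
  withdrawal: min=6.54, max=15.17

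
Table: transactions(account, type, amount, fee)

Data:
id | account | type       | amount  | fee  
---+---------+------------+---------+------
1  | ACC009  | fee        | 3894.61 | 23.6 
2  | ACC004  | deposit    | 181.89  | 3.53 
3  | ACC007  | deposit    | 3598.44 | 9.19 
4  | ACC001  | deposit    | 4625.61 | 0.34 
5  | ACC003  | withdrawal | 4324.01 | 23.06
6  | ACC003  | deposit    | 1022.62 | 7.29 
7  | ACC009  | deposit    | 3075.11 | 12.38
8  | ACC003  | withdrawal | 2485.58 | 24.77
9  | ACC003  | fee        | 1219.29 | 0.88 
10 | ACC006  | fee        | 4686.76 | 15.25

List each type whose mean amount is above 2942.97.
SELECT type, AVG(amount)
FROM transactions
GROUP BY type
HAVING AVG(amount) > 2942.97

Result:
  fee: avg=3266.89
  withdrawal: avg=3404.80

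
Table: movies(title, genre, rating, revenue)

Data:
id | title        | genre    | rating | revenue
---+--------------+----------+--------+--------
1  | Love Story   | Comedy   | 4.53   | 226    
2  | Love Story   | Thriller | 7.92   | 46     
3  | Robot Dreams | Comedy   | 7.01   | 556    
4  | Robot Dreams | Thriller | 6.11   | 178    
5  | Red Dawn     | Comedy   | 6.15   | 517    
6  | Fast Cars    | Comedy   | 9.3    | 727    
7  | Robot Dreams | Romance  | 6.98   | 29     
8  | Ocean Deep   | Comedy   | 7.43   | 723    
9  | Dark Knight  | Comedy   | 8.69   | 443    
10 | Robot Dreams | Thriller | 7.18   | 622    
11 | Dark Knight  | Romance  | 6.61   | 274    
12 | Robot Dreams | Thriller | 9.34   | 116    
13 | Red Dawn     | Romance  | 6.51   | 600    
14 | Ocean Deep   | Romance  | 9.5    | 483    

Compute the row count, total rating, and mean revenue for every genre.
SELECT genre,
       COUNT(*) as cnt,
       SUM(rating) as total_rating,
       AVG(revenue) as avg_revenue
FROM movies
GROUP BY genre

Result:
  Comedy: 6 records, 43.11 total rating, 532.00 avg revenue
  Romance: 4 records, 29.60 total rating, 346.50 avg revenue
  Thriller: 4 records, 30.55 total rating, 240.50 avg revenue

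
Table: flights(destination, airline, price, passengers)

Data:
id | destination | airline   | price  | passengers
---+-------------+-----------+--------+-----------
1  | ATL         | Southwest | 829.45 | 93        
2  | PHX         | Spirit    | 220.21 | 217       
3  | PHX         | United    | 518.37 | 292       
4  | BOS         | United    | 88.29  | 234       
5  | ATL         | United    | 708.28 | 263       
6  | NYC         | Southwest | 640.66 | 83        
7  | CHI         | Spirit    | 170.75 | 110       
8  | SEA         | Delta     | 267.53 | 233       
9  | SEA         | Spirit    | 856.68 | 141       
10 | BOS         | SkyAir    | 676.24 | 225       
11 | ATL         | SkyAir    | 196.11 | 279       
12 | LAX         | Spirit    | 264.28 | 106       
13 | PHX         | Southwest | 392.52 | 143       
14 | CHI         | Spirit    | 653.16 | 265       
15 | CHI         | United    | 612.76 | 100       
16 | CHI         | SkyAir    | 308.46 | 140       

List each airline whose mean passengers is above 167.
SELECT airline, AVG(passengers)
FROM flights
GROUP BY airline
HAVING AVG(passengers) > 167

Result:
  Delta: avg=233.00
  SkyAir: avg=214.67
  Spirit: avg=167.80
  United: avg=222.25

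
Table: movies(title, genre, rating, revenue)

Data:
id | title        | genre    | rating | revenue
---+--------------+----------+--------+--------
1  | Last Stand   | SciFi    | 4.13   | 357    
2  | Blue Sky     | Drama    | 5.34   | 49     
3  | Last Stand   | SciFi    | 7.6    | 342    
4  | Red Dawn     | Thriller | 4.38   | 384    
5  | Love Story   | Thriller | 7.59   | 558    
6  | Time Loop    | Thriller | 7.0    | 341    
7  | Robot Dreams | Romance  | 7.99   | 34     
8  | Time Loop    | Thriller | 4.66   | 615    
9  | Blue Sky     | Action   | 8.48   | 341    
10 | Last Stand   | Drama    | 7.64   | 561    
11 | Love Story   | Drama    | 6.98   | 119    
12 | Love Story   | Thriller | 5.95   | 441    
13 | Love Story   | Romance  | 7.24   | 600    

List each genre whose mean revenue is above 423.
SELECT genre, AVG(revenue)
FROM movies
GROUP BY genre
HAVING AVG(revenue) > 423

Result:
  Thriller: avg=467.80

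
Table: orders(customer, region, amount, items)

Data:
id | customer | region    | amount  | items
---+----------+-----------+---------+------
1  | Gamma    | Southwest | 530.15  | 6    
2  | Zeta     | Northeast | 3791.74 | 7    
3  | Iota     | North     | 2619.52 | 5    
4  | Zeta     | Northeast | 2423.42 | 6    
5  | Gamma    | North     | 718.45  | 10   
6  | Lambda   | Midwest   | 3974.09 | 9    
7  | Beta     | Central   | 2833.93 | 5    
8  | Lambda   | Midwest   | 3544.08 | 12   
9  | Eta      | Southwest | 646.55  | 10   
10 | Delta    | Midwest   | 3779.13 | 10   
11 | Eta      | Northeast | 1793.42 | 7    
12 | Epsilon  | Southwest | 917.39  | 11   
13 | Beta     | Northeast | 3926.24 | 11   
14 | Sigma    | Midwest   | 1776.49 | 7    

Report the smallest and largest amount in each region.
SELECT region, MIN(amount), MAX(amount)
FROM orders
GROUP BY region

Result:
  Central: min=2833.93, max=2833.93
  Midwest: min=1776.49, max=3974.09
  North: min=718.45, max=2619.52
  Northeast: min=1793.42, max=3926.24
  Southwest: min=530.15, max=917.39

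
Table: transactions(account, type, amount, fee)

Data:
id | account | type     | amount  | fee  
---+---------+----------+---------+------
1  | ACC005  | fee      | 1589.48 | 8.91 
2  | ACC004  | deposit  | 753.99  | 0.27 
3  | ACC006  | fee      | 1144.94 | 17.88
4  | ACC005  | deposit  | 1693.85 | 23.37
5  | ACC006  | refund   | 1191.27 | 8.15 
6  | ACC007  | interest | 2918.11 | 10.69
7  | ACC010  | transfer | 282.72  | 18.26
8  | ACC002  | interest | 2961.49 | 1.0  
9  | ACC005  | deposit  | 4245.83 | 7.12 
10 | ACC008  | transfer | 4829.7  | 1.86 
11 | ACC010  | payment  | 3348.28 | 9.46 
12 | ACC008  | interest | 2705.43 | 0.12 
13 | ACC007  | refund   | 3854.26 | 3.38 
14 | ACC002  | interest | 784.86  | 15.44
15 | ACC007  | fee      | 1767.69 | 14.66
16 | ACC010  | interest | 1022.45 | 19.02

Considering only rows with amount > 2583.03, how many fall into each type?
SELECT type, COUNT(*)
FROM transactions
WHERE amount > 2583.03
GROUP BY type

Note: WHERE filters rows before grouping.

Result:
  deposit: 1
  interest: 3
  payment: 1
  refund: 1
  transfer: 1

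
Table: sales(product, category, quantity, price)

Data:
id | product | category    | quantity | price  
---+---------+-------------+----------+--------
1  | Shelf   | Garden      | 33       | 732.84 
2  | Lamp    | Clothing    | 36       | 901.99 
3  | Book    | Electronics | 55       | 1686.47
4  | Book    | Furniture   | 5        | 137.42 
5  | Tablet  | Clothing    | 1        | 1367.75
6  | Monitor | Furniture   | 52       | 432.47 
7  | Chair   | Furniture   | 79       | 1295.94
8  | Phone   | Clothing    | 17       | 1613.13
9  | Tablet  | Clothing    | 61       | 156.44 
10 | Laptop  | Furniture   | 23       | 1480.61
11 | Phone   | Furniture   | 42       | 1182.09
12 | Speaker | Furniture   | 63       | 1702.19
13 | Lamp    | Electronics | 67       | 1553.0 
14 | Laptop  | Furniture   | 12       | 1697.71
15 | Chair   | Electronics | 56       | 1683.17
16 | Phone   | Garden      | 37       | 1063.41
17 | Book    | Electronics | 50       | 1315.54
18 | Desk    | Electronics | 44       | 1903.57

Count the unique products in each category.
SELECT category, COUNT(DISTINCT product)
FROM sales
GROUP BY category

Result:
  Clothing: 3 distinct
  Electronics: 4 distinct
  Furniture: 6 distinct
  Garden: 2 distinct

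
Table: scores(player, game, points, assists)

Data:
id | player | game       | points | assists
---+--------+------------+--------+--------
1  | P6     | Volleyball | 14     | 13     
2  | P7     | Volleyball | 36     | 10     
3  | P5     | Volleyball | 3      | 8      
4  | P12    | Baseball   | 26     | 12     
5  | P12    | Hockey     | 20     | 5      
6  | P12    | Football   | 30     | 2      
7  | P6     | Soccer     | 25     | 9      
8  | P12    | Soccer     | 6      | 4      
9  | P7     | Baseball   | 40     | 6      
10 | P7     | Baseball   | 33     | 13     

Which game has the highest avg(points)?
SELECT game, AVG(points) as val
FROM scores
GROUP BY game
ORDER BY val DESC
LIMIT 1

Result: Baseball with avg(points) = 33.00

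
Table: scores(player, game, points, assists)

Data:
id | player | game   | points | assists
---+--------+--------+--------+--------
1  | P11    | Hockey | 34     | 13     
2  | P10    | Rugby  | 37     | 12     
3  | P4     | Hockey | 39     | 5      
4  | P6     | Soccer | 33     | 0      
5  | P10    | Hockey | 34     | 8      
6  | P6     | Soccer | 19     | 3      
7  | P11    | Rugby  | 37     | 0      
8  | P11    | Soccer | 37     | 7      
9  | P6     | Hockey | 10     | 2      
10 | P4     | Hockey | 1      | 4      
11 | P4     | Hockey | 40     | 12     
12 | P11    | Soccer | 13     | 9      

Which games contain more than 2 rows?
SELECT game, COUNT(*) as cnt
FROM scores
GROUP BY game
HAVING COUNT(*) > 2

Result:
  Hockey: 6
  Soccer: 4

Note: HAVING filters groups after aggregation, WHERE filters rows before.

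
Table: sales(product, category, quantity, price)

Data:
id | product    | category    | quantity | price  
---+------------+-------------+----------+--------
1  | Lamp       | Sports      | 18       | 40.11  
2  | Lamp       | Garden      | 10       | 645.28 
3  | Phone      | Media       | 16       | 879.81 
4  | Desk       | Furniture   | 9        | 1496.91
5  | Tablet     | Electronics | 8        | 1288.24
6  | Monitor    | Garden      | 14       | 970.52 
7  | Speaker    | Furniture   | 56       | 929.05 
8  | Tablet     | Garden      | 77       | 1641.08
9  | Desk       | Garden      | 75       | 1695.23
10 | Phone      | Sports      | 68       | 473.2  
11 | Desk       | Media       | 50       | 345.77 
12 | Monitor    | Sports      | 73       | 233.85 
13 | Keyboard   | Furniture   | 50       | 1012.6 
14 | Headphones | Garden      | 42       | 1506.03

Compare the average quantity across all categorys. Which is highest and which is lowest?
SELECT category, AVG(quantity)
FROM sales
GROUP BY category
ORDER BY AVG(quantity)

All groups:
  Electronics: 8.00
  Media: 33.00
  Furniture: 38.33
  Garden: 43.60
  Sports: 53.00

Highest: Sports (53.00)
Lowest: Electronics (8.00)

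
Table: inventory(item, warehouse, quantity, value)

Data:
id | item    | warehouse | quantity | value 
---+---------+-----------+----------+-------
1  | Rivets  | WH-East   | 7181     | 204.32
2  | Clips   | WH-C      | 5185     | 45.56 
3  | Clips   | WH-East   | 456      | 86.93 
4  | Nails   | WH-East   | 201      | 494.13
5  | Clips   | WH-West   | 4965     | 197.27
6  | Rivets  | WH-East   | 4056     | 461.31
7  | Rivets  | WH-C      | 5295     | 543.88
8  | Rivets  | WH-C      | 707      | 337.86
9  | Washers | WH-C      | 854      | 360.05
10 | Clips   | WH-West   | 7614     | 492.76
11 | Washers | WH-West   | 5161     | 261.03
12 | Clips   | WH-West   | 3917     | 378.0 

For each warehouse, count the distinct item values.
SELECT warehouse, COUNT(DISTINCT item)
FROM inventory
GROUP BY warehouse

Result:
  WH-C: 3 distinct
  WH-East: 3 distinct
  WH-West: 2 distinct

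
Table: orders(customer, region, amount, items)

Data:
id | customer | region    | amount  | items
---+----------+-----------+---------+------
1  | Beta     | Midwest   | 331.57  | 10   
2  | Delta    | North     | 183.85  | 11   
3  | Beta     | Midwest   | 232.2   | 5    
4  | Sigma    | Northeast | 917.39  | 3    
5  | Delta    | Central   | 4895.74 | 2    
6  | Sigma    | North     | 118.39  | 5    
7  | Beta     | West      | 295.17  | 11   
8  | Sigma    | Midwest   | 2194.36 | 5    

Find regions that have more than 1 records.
SELECT region, COUNT(*) as cnt
FROM orders
GROUP BY region
HAVING COUNT(*) > 1

Result:
  Midwest: 3
  North: 2

Note: HAVING filters groups after aggregation, WHERE filters rows before.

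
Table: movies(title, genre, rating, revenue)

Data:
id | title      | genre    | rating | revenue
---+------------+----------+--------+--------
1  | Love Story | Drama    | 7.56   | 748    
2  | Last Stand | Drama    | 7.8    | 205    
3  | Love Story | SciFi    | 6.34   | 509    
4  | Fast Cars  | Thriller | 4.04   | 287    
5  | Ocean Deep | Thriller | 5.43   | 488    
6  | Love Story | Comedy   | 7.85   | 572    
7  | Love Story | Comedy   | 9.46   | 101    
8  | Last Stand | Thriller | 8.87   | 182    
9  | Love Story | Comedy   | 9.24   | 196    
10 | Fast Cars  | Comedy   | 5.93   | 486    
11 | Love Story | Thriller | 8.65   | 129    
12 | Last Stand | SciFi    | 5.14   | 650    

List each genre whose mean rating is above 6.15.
SELECT genre, AVG(rating)
FROM movies
GROUP BY genre
HAVING AVG(rating) > 6.15

Result:
  Comedy: avg=8.12
  Drama: avg=7.68
  Thriller: avg=6.75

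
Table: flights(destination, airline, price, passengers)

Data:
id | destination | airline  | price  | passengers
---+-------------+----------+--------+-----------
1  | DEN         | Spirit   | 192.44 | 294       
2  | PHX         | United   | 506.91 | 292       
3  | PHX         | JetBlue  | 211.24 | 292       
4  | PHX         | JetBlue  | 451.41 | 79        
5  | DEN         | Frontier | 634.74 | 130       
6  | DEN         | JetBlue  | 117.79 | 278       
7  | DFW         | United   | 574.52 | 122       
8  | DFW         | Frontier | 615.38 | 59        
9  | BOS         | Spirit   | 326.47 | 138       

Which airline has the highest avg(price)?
SELECT airline, AVG(price) as val
FROM flights
GROUP BY airline
ORDER BY val DESC
LIMIT 1

Result: Frontier with avg(price) = 625.06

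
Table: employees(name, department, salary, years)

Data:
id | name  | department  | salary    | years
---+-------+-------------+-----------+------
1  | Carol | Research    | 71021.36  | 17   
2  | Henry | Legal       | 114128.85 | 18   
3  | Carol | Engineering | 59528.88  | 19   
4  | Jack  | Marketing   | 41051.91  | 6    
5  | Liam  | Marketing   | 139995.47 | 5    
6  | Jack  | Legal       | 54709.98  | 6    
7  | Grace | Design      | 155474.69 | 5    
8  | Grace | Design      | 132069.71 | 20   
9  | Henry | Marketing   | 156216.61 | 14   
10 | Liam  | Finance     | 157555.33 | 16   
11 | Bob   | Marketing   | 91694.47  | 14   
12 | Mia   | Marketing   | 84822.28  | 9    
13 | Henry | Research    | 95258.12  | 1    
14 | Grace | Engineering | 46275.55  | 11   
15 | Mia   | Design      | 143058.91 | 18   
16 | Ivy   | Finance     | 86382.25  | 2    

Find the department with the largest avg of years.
SELECT department, AVG(years) as val
FROM employees
GROUP BY department
ORDER BY val DESC
LIMIT 1

Result: Engineering with avg(years) = 15.00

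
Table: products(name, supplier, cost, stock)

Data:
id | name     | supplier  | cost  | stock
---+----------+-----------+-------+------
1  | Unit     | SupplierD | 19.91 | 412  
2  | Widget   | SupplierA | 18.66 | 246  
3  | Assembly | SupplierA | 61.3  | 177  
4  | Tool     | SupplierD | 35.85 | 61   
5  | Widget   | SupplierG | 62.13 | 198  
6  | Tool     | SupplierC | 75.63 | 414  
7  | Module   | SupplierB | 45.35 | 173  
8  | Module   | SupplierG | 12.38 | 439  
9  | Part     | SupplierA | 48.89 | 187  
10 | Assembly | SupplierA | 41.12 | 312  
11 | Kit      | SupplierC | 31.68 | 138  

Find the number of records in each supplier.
SELECT supplier, COUNT(*) as count
FROM products
GROUP BY supplier

Result:
  SupplierA: 4
  SupplierB: 1
  SupplierC: 2
  SupplierD: 2
  SupplierG: 2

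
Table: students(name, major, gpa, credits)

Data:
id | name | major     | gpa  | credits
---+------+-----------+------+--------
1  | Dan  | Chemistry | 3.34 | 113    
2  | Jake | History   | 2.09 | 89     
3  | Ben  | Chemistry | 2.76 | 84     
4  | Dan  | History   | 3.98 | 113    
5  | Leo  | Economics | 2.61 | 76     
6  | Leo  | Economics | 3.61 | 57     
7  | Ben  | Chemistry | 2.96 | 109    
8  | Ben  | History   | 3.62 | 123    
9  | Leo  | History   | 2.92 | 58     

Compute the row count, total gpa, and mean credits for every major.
SELECT major,
       COUNT(*) as cnt,
       SUM(gpa) as total_gpa,
       AVG(credits) as avg_credits
FROM students
GROUP BY major

Result:
  Chemistry: 3 records, 9.06 total gpa, 102.00 avg credits
  Economics: 2 records, 6.22 total gpa, 66.50 avg credits
  History: 4 records, 12.61 total gpa, 95.75 avg credits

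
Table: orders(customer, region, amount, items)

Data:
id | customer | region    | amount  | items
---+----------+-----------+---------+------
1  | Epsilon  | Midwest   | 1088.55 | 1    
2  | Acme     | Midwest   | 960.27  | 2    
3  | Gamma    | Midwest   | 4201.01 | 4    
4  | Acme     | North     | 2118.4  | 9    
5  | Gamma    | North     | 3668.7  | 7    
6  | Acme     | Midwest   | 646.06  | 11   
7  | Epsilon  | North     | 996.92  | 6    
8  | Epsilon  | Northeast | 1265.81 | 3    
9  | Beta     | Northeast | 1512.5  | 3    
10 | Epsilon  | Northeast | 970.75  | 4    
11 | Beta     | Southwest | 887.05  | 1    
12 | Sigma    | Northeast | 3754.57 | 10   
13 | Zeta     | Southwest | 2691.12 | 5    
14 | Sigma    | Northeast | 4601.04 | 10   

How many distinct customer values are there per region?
SELECT region, COUNT(DISTINCT customer)
FROM orders
GROUP BY region

Result:
  Midwest: 3 distinct
  North: 3 distinct
  Northeast: 3 distinct
  Southwest: 2 distinct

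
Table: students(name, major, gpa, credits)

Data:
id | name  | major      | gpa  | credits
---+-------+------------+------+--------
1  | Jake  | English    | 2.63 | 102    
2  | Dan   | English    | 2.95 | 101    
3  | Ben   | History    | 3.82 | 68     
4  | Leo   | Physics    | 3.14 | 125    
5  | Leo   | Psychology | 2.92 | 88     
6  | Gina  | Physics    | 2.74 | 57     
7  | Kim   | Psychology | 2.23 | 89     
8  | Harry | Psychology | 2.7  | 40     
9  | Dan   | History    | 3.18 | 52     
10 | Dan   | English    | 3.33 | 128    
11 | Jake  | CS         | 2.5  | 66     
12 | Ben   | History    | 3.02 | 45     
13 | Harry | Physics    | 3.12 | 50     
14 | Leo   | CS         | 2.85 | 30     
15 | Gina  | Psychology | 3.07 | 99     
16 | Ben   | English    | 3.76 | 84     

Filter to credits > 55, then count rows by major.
SELECT major, COUNT(*)
FROM students
WHERE credits > 55
GROUP BY major

Note: WHERE filters rows before grouping.

Result:
  CS: 1
  English: 4
  History: 1
  Physics: 2
  Psychology: 3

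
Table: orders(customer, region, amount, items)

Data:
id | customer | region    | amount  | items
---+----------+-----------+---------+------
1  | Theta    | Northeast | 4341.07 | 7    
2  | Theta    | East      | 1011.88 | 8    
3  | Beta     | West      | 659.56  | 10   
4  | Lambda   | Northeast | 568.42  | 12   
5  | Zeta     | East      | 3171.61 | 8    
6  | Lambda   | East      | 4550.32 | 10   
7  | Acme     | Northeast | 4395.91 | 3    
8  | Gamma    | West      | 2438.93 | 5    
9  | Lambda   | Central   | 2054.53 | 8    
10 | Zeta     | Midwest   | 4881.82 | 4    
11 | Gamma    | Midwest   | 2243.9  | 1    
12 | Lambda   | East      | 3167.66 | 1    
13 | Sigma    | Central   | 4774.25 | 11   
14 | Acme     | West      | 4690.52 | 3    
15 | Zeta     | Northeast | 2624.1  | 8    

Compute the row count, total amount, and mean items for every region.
SELECT region,
       COUNT(*) as cnt,
       SUM(amount) as total_amount,
       AVG(items) as avg_items
FROM orders
GROUP BY region

Result:
  Central: 2 records, 6828.78 total amount, 9.50 avg items
  East: 4 records, 11901.47 total amount, 6.75 avg items
  Midwest: 2 records, 7125.72 total amount, 2.50 avg items
  Northeast: 4 records, 11929.50 total amount, 7.50 avg items
  West: 3 records, 7789.01 total amount, 6.00 avg items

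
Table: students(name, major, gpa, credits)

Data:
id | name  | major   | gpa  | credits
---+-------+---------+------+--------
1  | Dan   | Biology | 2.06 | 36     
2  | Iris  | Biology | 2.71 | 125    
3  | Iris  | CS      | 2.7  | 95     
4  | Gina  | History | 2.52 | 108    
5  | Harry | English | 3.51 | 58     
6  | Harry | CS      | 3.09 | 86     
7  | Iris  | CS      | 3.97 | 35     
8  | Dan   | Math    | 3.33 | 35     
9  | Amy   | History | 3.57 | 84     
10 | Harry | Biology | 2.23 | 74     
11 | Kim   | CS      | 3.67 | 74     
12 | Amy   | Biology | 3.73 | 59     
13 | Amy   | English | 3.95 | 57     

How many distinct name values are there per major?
SELECT major, COUNT(DISTINCT name)
FROM students
GROUP BY major

Result:
  Biology: 4 distinct
  CS: 3 distinct
  English: 2 distinct
  History: 2 distinct
  Math: 1 distinct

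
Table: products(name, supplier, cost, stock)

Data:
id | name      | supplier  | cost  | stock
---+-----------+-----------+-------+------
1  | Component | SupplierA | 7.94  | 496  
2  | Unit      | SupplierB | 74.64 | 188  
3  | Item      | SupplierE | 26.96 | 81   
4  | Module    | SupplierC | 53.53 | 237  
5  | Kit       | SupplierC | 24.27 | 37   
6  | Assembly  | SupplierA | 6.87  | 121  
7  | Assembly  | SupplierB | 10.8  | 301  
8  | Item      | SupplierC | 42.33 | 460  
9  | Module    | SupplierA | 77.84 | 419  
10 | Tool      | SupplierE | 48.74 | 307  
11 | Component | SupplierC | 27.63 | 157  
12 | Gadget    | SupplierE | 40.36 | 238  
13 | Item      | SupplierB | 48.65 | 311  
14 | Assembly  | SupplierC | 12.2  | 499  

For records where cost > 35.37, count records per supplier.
SELECT supplier, COUNT(*)
FROM products
WHERE cost > 35.37
GROUP BY supplier

Note: WHERE filters rows before grouping.

Result:
  SupplierA: 1
  SupplierB: 2
  SupplierC: 2
  SupplierE: 2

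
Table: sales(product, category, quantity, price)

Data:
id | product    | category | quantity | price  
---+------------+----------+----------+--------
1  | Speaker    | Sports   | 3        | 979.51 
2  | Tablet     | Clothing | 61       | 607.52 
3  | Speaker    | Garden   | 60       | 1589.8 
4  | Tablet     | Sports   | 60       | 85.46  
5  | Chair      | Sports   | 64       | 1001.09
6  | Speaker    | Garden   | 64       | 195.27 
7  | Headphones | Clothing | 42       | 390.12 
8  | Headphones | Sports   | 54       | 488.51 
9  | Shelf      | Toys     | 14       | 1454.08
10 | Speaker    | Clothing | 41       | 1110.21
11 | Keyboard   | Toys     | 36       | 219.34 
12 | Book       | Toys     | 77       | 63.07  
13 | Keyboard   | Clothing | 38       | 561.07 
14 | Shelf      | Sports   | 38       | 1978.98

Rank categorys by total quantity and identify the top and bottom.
SELECT category, SUM(quantity)
FROM sales
GROUP BY category
ORDER BY SUM(quantity)

All groups:
  Garden: 124
  Toys: 127
  Clothing: 182
  Sports: 219

Highest: Sports (219)
Lowest: Garden (124)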